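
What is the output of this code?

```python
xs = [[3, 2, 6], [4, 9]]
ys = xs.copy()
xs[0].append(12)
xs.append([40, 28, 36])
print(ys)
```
[[3, 2, 6, 12], [4, 9]]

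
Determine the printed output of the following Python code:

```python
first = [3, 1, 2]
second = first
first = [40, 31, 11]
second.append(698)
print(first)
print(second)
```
[40, 31, 11]
[3, 1, 2, 698]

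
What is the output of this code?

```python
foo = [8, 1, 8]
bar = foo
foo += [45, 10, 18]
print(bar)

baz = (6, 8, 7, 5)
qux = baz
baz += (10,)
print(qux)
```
[8, 1, 8, 45, 10, 18]
(6, 8, 7, 5)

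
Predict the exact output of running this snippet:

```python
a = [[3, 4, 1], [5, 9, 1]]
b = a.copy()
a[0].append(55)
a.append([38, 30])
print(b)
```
[[3, 4, 1, 55], [5, 9, 1]]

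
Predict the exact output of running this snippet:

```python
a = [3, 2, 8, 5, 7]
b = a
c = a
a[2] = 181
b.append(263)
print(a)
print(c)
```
[3, 2, 181, 5, 7, 263]
[3, 2, 181, 5, 7, 263]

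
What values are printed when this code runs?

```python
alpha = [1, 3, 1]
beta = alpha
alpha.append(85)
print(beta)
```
[1, 3, 1, 85]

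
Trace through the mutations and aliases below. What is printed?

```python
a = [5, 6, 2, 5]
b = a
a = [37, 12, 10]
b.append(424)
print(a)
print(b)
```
[37, 12, 10]
[5, 6, 2, 5, 424]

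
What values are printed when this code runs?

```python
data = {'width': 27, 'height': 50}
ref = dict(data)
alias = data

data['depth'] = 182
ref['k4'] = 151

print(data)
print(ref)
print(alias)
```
{'width': 27, 'height': 50, 'depth': 182}
{'width': 27, 'height': 50, 'k4': 151}
{'width': 27, 'height': 50, 'depth': 182}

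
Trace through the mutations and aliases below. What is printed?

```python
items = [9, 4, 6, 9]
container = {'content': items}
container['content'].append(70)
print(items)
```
[9, 4, 6, 9, 70]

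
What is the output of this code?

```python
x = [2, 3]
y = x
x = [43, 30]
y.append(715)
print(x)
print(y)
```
[43, 30]
[2, 3, 715]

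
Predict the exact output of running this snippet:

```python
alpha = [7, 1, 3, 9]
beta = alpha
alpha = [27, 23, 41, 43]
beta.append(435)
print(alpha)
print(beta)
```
[27, 23, 41, 43]
[7, 1, 3, 9, 435]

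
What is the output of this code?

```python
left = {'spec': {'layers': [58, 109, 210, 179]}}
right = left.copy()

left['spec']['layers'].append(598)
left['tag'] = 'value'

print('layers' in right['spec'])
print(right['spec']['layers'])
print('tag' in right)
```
True
[58, 109, 210, 179, 598]
False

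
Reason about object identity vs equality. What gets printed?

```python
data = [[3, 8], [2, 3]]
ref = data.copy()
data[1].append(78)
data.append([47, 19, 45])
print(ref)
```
[[3, 8], [2, 3, 78]]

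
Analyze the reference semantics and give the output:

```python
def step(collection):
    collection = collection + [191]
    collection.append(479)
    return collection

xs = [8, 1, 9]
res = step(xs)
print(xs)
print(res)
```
[8, 1, 9]
[8, 1, 9, 191, 479]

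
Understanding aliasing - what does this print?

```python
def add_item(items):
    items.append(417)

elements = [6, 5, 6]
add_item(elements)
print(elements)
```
[6, 5, 6, 417]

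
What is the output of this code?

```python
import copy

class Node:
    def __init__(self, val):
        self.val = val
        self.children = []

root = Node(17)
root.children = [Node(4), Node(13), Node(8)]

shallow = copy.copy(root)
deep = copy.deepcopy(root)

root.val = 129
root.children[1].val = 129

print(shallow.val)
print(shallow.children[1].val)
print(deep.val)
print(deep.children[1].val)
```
17
129
17
13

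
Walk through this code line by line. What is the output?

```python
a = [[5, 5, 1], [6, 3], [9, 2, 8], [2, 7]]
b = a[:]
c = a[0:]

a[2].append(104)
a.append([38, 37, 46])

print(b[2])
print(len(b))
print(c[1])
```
[9, 2, 8, 104]
4
[6, 3]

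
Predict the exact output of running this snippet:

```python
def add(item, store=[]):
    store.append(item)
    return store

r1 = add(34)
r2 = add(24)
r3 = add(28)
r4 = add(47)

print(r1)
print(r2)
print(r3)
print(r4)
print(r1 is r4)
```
[34, 24, 28, 47]
[34, 24, 28, 47]
[34, 24, 28, 47]
[34, 24, 28, 47]
True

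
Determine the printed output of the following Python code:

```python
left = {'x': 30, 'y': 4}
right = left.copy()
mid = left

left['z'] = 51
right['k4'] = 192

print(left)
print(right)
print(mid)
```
{'x': 30, 'y': 4, 'z': 51}
{'x': 30, 'y': 4, 'k4': 192}
{'x': 30, 'y': 4, 'z': 51}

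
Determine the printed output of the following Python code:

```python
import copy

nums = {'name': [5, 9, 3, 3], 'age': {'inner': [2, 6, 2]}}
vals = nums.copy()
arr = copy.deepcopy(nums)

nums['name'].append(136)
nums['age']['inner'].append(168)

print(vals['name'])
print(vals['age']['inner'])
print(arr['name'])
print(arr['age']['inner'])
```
[5, 9, 3, 3, 136]
[2, 6, 2, 168]
[5, 9, 3, 3]
[2, 6, 2]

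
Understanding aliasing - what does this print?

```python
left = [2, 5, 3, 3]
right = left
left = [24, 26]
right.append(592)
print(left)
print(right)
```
[24, 26]
[2, 5, 3, 3, 592]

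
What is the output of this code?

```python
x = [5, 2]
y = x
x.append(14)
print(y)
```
[5, 2, 14]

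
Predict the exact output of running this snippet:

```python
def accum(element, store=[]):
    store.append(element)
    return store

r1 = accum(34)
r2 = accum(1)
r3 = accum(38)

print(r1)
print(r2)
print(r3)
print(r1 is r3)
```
[34, 1, 38]
[34, 1, 38]
[34, 1, 38]
True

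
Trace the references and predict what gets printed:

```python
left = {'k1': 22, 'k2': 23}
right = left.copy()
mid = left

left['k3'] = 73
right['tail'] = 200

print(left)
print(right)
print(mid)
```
{'k1': 22, 'k2': 23, 'k3': 73}
{'k1': 22, 'k2': 23, 'tail': 200}
{'k1': 22, 'k2': 23, 'k3': 73}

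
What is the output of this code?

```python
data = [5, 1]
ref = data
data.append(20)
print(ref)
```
[5, 1, 20]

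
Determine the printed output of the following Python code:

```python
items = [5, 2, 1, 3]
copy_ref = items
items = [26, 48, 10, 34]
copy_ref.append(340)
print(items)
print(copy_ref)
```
[26, 48, 10, 34]
[5, 2, 1, 3, 340]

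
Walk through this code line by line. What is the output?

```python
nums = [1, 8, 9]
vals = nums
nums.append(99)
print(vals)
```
[1, 8, 9, 99]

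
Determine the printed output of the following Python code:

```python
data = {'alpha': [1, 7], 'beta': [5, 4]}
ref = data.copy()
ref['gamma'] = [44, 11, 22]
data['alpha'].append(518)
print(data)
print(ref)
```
{'alpha': [1, 7, 518], 'beta': [5, 4]}
{'alpha': [1, 7, 518], 'beta': [5, 4], 'gamma': [44, 11, 22]}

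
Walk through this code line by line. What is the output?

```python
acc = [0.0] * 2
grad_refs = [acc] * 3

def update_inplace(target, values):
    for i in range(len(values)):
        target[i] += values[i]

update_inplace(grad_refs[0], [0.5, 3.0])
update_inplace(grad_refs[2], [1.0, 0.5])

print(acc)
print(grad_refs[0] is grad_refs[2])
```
[1.5, 3.5]
True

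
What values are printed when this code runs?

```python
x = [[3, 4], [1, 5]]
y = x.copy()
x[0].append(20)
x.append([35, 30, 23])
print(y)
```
[[3, 4, 20], [1, 5]]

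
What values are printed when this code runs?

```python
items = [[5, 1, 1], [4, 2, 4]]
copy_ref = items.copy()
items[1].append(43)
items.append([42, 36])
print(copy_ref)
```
[[5, 1, 1], [4, 2, 4, 43]]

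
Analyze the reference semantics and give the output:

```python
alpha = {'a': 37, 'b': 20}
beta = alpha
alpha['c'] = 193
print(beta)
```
{'a': 37, 'b': 20, 'c': 193}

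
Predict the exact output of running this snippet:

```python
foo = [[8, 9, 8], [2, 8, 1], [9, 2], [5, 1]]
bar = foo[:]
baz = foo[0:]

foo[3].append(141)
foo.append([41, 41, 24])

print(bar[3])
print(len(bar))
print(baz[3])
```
[5, 1, 141]
4
[5, 1, 141]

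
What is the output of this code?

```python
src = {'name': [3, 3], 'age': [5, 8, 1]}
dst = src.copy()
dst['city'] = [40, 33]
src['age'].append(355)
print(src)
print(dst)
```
{'name': [3, 3], 'age': [5, 8, 1, 355]}
{'name': [3, 3], 'age': [5, 8, 1, 355], 'city': [40, 33]}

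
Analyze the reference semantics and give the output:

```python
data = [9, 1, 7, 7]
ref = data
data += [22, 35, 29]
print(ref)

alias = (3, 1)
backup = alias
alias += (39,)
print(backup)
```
[9, 1, 7, 7, 22, 35, 29]
(3, 1)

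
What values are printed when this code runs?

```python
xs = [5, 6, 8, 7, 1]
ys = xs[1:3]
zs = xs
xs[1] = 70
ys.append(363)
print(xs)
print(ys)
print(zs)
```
[5, 70, 8, 7, 1]
[6, 8, 363]
[5, 70, 8, 7, 1]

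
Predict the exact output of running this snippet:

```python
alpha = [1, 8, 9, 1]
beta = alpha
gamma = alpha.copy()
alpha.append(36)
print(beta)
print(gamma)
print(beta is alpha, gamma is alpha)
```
[1, 8, 9, 1, 36]
[1, 8, 9, 1]
True False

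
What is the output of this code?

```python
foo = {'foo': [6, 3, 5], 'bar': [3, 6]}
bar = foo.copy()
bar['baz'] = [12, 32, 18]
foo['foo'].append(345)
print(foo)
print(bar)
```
{'foo': [6, 3, 5, 345], 'bar': [3, 6]}
{'foo': [6, 3, 5, 345], 'bar': [3, 6], 'baz': [12, 32, 18]}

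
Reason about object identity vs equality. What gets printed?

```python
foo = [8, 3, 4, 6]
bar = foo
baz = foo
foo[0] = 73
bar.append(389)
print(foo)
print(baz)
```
[73, 3, 4, 6, 389]
[73, 3, 4, 6, 389]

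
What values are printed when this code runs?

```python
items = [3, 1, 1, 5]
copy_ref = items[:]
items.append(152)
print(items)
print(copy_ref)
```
[3, 1, 1, 5, 152]
[3, 1, 1, 5]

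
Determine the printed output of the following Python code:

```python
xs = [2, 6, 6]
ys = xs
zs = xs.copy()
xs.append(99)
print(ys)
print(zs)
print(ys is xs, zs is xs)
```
[2, 6, 6, 99]
[2, 6, 6]
True False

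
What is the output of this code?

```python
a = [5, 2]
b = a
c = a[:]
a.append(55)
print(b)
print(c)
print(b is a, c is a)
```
[5, 2, 55]
[5, 2]
True False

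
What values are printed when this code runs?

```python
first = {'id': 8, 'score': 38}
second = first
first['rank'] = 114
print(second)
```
{'id': 8, 'score': 38, 'rank': 114}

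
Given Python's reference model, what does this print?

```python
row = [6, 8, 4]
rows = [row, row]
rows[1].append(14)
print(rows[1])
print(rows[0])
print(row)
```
[6, 8, 4, 14]
[6, 8, 4, 14]
[6, 8, 4, 14]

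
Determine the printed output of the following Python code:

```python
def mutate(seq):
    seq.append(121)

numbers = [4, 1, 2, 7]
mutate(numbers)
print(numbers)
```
[4, 1, 2, 7, 121]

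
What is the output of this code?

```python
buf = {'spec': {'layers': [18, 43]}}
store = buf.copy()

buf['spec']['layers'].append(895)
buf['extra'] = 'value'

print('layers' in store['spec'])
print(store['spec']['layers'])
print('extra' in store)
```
True
[18, 43, 895]
False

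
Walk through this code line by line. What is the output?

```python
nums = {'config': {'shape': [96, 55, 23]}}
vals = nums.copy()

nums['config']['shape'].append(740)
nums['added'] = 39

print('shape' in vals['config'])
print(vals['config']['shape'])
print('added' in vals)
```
True
[96, 55, 23, 740]
False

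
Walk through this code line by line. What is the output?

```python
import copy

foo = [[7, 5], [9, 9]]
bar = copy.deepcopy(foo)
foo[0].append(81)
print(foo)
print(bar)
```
[[7, 5, 81], [9, 9]]
[[7, 5], [9, 9]]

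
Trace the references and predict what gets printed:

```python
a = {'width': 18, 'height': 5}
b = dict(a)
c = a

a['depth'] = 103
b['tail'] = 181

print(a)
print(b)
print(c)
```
{'width': 18, 'height': 5, 'depth': 103}
{'width': 18, 'height': 5, 'tail': 181}
{'width': 18, 'height': 5, 'depth': 103}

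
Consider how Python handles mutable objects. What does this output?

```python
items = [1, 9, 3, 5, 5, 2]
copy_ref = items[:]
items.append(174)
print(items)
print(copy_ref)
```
[1, 9, 3, 5, 5, 2, 174]
[1, 9, 3, 5, 5, 2]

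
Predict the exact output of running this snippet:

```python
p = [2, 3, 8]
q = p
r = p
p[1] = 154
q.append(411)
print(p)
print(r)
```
[2, 154, 8, 411]
[2, 154, 8, 411]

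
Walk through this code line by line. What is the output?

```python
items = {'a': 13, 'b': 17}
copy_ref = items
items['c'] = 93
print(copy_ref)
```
{'a': 13, 'b': 17, 'c': 93}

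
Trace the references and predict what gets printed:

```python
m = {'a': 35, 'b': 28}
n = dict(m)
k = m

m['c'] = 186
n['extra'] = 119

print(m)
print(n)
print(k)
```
{'a': 35, 'b': 28, 'c': 186}
{'a': 35, 'b': 28, 'extra': 119}
{'a': 35, 'b': 28, 'c': 186}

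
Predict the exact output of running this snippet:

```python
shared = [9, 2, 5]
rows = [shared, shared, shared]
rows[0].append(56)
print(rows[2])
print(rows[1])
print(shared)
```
[9, 2, 5, 56]
[9, 2, 5, 56]
[9, 2, 5, 56]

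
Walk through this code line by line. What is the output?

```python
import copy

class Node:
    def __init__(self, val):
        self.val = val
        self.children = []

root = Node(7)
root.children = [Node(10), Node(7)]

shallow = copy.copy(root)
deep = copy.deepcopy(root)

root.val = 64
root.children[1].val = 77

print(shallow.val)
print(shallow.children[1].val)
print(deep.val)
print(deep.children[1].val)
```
7
77
7
7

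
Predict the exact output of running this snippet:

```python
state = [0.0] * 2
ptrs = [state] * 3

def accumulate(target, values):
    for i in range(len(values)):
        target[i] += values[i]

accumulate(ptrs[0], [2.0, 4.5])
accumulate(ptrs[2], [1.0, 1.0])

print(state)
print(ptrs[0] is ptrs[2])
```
[3.0, 5.5]
True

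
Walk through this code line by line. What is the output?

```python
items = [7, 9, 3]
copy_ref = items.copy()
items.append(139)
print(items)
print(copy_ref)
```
[7, 9, 3, 139]
[7, 9, 3]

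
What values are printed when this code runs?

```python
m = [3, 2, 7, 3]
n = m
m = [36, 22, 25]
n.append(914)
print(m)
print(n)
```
[36, 22, 25]
[3, 2, 7, 3, 914]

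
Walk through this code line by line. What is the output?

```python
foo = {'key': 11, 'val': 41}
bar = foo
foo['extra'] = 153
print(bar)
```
{'key': 11, 'val': 41, 'extra': 153}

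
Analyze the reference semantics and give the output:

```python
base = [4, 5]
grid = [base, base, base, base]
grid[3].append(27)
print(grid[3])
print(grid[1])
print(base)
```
[4, 5, 27]
[4, 5, 27]
[4, 5, 27]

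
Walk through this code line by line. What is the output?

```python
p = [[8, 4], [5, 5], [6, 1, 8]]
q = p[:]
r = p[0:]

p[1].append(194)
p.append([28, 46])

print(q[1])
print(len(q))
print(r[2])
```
[5, 5, 194]
3
[6, 1, 8]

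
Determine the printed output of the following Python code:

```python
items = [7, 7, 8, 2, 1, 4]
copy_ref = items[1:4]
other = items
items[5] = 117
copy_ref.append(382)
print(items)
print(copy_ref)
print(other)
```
[7, 7, 8, 2, 1, 117]
[7, 8, 2, 382]
[7, 7, 8, 2, 1, 117]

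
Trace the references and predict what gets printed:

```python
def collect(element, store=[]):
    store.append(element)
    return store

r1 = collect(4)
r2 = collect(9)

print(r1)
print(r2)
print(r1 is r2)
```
[4, 9]
[4, 9]
True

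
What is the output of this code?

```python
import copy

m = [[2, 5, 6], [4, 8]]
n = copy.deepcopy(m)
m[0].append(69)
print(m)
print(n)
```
[[2, 5, 6, 69], [4, 8]]
[[2, 5, 6], [4, 8]]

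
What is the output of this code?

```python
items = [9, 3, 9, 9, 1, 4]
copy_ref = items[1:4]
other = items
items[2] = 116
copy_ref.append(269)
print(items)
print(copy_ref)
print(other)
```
[9, 3, 116, 9, 1, 4]
[3, 9, 9, 269]
[9, 3, 116, 9, 1, 4]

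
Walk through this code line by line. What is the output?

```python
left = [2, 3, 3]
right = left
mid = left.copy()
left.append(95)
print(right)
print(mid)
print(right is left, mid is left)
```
[2, 3, 3, 95]
[2, 3, 3]
True False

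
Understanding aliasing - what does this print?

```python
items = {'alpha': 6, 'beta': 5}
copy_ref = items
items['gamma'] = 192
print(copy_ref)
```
{'alpha': 6, 'beta': 5, 'gamma': 192}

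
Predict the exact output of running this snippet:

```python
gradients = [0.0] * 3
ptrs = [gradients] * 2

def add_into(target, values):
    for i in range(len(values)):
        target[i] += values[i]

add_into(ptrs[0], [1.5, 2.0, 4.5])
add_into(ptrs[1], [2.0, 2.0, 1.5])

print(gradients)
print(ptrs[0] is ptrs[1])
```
[3.5, 4.0, 6.0]
True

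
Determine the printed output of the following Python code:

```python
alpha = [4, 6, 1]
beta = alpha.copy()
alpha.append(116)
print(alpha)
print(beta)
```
[4, 6, 1, 116]
[4, 6, 1]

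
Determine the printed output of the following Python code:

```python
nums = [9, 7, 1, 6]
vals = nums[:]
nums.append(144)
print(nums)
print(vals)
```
[9, 7, 1, 6, 144]
[9, 7, 1, 6]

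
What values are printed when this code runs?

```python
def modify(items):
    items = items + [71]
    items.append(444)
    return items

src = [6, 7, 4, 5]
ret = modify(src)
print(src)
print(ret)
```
[6, 7, 4, 5]
[6, 7, 4, 5, 71, 444]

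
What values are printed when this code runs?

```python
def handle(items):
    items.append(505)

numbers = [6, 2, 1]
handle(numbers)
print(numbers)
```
[6, 2, 1, 505]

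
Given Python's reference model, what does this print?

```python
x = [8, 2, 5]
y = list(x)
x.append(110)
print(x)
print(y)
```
[8, 2, 5, 110]
[8, 2, 5]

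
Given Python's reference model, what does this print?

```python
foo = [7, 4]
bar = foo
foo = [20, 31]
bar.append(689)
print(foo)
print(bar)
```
[20, 31]
[7, 4, 689]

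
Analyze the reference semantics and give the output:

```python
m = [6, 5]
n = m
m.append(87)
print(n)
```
[6, 5, 87]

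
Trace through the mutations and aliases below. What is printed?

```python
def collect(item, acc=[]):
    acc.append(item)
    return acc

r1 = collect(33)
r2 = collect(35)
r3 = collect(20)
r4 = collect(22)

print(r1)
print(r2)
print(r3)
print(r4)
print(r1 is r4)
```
[33, 35, 20, 22]
[33, 35, 20, 22]
[33, 35, 20, 22]
[33, 35, 20, 22]
True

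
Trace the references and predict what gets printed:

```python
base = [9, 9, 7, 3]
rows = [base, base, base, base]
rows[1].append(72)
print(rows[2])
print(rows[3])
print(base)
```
[9, 9, 7, 3, 72]
[9, 9, 7, 3, 72]
[9, 9, 7, 3, 72]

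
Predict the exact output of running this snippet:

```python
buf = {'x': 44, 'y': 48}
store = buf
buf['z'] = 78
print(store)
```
{'x': 44, 'y': 48, 'z': 78}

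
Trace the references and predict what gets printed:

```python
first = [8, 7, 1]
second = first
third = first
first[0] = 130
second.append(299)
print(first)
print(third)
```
[130, 7, 1, 299]
[130, 7, 1, 299]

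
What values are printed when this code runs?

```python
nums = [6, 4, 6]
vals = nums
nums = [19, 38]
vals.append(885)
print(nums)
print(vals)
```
[19, 38]
[6, 4, 6, 885]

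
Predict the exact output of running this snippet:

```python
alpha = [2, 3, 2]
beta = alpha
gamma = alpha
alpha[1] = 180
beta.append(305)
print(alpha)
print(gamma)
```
[2, 180, 2, 305]
[2, 180, 2, 305]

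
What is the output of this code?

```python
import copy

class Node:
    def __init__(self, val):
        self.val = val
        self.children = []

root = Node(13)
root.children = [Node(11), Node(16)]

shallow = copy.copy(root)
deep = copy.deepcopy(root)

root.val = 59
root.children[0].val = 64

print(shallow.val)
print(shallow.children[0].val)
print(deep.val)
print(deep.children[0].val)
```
13
64
13
11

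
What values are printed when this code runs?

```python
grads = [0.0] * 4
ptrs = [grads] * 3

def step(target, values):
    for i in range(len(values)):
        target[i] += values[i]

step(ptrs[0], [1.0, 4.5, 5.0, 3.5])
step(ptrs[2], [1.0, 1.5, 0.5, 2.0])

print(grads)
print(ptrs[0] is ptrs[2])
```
[2.0, 6.0, 5.5, 5.5]
True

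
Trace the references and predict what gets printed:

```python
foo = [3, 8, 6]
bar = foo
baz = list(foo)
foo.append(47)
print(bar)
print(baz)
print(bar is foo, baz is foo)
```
[3, 8, 6, 47]
[3, 8, 6]
True False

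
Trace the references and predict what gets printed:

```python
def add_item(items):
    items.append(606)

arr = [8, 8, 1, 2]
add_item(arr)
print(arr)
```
[8, 8, 1, 2, 606]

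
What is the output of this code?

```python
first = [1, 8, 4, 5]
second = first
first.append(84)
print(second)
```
[1, 8, 4, 5, 84]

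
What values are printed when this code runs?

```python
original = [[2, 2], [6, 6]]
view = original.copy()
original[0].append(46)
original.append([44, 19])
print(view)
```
[[2, 2, 46], [6, 6]]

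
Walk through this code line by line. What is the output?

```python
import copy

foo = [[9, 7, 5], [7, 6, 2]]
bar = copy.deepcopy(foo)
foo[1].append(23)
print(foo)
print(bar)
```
[[9, 7, 5], [7, 6, 2, 23]]
[[9, 7, 5], [7, 6, 2]]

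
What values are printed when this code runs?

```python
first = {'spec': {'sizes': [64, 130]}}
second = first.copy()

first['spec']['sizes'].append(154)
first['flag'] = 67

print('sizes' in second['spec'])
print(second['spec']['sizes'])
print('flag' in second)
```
True
[64, 130, 154]
False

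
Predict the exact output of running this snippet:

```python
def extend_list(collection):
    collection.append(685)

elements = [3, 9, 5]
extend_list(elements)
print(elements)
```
[3, 9, 5, 685]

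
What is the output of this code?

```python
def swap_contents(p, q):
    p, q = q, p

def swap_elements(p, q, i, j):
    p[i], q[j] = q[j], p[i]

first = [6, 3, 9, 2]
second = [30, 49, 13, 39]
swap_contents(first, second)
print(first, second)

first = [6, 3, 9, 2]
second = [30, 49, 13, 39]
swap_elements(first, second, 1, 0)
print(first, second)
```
[6, 3, 9, 2] [30, 49, 13, 39]
[6, 30, 9, 2] [3, 49, 13, 39]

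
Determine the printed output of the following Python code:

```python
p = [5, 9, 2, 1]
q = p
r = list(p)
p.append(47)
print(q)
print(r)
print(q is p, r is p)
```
[5, 9, 2, 1, 47]
[5, 9, 2, 1]
True False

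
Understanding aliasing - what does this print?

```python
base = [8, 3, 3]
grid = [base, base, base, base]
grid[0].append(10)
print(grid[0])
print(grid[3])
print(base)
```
[8, 3, 3, 10]
[8, 3, 3, 10]
[8, 3, 3, 10]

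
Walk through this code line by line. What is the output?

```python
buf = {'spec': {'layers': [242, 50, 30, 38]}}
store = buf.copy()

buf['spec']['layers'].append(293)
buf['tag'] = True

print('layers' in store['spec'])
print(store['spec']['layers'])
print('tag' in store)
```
True
[242, 50, 30, 38, 293]
False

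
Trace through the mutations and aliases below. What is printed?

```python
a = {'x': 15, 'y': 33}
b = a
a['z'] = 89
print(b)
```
{'x': 15, 'y': 33, 'z': 89}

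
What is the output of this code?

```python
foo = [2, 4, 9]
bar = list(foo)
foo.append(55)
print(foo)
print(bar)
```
[2, 4, 9, 55]
[2, 4, 9]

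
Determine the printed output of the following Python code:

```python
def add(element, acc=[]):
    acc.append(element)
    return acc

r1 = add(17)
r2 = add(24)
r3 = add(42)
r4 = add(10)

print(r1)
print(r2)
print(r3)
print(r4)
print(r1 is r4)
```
[17, 24, 42, 10]
[17, 24, 42, 10]
[17, 24, 42, 10]
[17, 24, 42, 10]
True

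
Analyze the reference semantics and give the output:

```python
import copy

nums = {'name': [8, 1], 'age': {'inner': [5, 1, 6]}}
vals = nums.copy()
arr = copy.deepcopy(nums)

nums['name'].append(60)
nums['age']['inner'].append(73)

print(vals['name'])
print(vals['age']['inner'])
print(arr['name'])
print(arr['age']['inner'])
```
[8, 1, 60]
[5, 1, 6, 73]
[8, 1]
[5, 1, 6]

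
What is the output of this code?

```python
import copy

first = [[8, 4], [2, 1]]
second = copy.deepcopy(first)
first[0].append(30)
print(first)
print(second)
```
[[8, 4, 30], [2, 1]]
[[8, 4], [2, 1]]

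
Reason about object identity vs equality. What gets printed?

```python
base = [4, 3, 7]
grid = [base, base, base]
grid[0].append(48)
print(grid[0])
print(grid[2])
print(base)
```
[4, 3, 7, 48]
[4, 3, 7, 48]
[4, 3, 7, 48]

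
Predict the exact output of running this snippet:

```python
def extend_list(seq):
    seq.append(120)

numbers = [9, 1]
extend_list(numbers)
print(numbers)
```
[9, 1, 120]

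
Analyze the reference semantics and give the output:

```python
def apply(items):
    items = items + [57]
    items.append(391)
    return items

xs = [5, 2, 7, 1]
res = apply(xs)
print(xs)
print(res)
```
[5, 2, 7, 1]
[5, 2, 7, 1, 57, 391]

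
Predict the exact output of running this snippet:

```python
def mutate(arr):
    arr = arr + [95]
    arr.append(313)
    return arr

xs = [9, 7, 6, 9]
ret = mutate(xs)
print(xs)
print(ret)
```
[9, 7, 6, 9]
[9, 7, 6, 9, 95, 313]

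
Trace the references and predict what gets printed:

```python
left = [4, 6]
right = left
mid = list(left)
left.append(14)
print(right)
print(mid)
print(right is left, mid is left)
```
[4, 6, 14]
[4, 6]
True False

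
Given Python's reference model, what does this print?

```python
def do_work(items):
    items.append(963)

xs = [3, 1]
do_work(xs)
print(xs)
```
[3, 1, 963]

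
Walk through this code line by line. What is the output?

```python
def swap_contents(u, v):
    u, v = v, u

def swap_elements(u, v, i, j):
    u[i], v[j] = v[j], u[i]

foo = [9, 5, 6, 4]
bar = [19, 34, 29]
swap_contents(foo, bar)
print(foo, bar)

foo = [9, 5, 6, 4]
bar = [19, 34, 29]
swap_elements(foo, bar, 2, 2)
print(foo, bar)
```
[9, 5, 6, 4] [19, 34, 29]
[9, 5, 29, 4] [19, 34, 6]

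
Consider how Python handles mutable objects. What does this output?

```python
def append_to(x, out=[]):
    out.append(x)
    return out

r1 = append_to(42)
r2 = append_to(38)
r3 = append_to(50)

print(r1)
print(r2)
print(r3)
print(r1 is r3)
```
[42, 38, 50]
[42, 38, 50]
[42, 38, 50]
True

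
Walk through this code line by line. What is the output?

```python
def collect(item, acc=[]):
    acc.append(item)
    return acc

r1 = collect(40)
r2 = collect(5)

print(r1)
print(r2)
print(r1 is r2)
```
[40, 5]
[40, 5]
True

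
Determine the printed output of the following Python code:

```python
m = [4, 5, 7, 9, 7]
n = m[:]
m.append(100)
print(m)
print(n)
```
[4, 5, 7, 9, 7, 100]
[4, 5, 7, 9, 7]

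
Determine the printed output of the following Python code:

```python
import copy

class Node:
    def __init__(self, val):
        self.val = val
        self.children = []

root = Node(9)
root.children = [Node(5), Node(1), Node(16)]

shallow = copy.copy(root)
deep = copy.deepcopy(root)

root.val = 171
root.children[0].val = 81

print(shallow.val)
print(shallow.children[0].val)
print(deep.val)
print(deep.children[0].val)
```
9
81
9
5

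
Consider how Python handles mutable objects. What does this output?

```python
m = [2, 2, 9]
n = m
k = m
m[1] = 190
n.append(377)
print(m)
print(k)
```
[2, 190, 9, 377]
[2, 190, 9, 377]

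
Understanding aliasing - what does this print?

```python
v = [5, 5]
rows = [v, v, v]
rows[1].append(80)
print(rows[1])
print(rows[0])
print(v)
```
[5, 5, 80]
[5, 5, 80]
[5, 5, 80]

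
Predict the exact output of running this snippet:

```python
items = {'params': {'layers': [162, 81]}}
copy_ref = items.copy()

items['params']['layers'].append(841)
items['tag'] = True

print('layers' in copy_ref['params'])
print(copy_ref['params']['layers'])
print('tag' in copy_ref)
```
True
[162, 81, 841]
False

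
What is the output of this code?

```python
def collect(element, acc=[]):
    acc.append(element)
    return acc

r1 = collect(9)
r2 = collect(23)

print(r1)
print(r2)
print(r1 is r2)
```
[9, 23]
[9, 23]
True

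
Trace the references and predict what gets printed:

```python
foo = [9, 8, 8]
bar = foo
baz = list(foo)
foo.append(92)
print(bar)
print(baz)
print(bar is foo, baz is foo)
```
[9, 8, 8, 92]
[9, 8, 8]
True False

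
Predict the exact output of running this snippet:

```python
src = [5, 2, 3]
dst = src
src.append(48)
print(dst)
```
[5, 2, 3, 48]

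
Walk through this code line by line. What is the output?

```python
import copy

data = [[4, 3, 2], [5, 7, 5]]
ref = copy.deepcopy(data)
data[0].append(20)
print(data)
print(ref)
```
[[4, 3, 2, 20], [5, 7, 5]]
[[4, 3, 2], [5, 7, 5]]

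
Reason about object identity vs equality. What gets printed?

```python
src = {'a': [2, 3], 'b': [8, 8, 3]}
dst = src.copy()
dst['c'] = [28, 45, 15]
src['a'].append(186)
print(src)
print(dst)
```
{'a': [2, 3, 186], 'b': [8, 8, 3]}
{'a': [2, 3, 186], 'b': [8, 8, 3], 'c': [28, 45, 15]}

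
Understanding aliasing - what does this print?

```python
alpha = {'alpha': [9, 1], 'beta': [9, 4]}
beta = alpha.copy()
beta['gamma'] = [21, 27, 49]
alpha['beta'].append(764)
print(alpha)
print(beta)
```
{'alpha': [9, 1], 'beta': [9, 4, 764]}
{'alpha': [9, 1], 'beta': [9, 4, 764], 'gamma': [21, 27, 49]}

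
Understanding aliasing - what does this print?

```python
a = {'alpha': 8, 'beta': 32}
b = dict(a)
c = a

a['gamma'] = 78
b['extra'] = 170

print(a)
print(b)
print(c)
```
{'alpha': 8, 'beta': 32, 'gamma': 78}
{'alpha': 8, 'beta': 32, 'extra': 170}
{'alpha': 8, 'beta': 32, 'gamma': 78}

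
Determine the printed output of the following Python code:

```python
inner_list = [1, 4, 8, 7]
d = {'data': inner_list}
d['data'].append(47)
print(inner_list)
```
[1, 4, 8, 7, 47]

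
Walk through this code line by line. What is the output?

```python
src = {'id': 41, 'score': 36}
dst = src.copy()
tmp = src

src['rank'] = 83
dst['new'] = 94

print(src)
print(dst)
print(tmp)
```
{'id': 41, 'score': 36, 'rank': 83}
{'id': 41, 'score': 36, 'new': 94}
{'id': 41, 'score': 36, 'rank': 83}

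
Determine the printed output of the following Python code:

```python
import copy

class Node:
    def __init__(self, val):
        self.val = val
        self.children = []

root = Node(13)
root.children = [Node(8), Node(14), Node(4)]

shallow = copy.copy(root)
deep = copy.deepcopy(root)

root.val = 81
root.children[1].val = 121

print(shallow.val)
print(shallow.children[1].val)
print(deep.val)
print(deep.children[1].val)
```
13
121
13
14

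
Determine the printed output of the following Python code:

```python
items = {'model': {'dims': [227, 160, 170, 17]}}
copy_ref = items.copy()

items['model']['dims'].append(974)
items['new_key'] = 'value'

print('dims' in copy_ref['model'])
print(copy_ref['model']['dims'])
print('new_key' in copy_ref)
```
True
[227, 160, 170, 17, 974]
False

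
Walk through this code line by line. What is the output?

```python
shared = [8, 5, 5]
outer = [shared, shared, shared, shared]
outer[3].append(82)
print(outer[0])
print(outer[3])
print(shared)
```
[8, 5, 5, 82]
[8, 5, 5, 82]
[8, 5, 5, 82]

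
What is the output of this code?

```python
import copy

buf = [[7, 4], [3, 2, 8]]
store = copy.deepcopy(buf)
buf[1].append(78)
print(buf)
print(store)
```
[[7, 4], [3, 2, 8, 78]]
[[7, 4], [3, 2, 8]]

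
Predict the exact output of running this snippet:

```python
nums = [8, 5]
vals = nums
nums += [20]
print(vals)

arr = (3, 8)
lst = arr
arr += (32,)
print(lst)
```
[8, 5, 20]
(3, 8)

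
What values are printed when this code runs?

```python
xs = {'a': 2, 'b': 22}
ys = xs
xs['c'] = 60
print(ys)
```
{'a': 2, 'b': 22, 'c': 60}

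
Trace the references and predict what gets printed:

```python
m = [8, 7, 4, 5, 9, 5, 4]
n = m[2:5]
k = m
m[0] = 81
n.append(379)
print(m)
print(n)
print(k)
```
[81, 7, 4, 5, 9, 5, 4]
[4, 5, 9, 379]
[81, 7, 4, 5, 9, 5, 4]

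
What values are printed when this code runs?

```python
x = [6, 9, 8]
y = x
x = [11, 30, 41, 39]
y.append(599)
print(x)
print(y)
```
[11, 30, 41, 39]
[6, 9, 8, 599]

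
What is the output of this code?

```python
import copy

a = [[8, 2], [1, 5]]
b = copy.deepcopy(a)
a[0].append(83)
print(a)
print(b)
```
[[8, 2, 83], [1, 5]]
[[8, 2], [1, 5]]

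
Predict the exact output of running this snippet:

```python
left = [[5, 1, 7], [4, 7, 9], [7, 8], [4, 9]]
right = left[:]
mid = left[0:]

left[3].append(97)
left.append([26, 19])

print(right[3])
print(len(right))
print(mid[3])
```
[4, 9, 97]
4
[4, 9, 97]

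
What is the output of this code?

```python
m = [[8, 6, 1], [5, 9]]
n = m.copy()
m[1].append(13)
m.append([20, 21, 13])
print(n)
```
[[8, 6, 1], [5, 9, 13]]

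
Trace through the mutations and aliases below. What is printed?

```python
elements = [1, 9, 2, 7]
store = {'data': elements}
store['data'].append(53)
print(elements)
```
[1, 9, 2, 7, 53]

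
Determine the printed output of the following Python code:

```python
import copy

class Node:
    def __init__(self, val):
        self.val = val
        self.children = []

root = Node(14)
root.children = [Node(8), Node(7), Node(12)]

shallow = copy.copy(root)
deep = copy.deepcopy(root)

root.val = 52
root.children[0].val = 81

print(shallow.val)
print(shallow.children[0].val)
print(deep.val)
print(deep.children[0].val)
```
14
81
14
8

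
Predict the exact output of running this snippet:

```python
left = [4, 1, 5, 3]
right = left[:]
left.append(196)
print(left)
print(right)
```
[4, 1, 5, 3, 196]
[4, 1, 5, 3]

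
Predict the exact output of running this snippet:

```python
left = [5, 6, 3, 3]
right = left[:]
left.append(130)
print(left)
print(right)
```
[5, 6, 3, 3, 130]
[5, 6, 3, 3]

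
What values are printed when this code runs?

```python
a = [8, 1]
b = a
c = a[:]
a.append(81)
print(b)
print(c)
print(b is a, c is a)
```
[8, 1, 81]
[8, 1]
True False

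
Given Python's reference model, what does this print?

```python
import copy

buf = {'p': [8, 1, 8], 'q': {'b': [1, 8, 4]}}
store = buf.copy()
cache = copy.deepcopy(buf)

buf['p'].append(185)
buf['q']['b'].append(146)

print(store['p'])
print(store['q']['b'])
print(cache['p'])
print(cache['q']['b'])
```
[8, 1, 8, 185]
[1, 8, 4, 146]
[8, 1, 8]
[1, 8, 4]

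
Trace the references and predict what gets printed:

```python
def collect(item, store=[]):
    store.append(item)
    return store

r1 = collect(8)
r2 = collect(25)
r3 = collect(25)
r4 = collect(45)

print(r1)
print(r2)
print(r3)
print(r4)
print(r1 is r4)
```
[8, 25, 25, 45]
[8, 25, 25, 45]
[8, 25, 25, 45]
[8, 25, 25, 45]
True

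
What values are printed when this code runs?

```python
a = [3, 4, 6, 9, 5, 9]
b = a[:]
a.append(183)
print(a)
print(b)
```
[3, 4, 6, 9, 5, 9, 183]
[3, 4, 6, 9, 5, 9]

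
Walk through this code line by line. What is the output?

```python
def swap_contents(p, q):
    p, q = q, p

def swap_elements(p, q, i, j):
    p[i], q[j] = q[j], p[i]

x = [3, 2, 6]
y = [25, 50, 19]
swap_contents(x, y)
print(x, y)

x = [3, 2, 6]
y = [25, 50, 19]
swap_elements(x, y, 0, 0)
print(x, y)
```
[3, 2, 6] [25, 50, 19]
[25, 2, 6] [3, 50, 19]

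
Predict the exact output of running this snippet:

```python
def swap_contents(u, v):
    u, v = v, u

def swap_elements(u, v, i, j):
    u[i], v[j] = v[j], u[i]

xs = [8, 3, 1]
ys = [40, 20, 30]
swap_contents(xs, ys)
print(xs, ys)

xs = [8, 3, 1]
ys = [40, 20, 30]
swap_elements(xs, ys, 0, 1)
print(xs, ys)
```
[8, 3, 1] [40, 20, 30]
[20, 3, 1] [40, 8, 30]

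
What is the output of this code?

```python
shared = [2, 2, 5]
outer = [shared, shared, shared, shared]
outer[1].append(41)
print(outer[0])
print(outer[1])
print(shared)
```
[2, 2, 5, 41]
[2, 2, 5, 41]
[2, 2, 5, 41]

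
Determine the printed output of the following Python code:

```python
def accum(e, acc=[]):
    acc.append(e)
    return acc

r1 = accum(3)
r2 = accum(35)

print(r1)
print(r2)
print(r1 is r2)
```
[3, 35]
[3, 35]
True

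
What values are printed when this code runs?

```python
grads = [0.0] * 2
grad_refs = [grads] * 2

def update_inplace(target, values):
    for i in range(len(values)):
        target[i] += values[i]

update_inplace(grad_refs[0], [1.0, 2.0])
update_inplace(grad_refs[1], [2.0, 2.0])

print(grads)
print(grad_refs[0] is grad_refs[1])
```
[3.0, 4.0]
True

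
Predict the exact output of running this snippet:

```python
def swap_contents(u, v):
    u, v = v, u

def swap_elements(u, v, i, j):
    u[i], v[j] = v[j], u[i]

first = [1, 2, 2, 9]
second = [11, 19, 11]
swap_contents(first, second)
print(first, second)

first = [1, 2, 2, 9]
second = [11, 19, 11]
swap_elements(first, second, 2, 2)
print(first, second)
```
[1, 2, 2, 9] [11, 19, 11]
[1, 2, 11, 9] [11, 19, 2]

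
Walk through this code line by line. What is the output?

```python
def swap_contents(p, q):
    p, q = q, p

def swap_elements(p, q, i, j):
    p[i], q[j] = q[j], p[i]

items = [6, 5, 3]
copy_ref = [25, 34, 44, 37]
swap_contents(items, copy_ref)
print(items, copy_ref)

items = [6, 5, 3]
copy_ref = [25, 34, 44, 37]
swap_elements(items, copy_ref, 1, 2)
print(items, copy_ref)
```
[6, 5, 3] [25, 34, 44, 37]
[6, 44, 3] [25, 34, 5, 37]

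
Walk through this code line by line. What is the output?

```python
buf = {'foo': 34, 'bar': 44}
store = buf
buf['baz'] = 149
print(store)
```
{'foo': 34, 'bar': 44, 'baz': 149}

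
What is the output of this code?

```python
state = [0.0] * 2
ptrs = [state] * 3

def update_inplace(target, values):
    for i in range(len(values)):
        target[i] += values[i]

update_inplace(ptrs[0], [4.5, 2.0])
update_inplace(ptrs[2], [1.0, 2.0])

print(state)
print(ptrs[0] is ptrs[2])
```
[5.5, 4.0]
True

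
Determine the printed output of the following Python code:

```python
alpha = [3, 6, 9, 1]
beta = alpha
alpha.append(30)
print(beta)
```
[3, 6, 9, 1, 30]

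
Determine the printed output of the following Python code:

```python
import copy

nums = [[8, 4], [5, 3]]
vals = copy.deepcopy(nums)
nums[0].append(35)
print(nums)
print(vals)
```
[[8, 4, 35], [5, 3]]
[[8, 4], [5, 3]]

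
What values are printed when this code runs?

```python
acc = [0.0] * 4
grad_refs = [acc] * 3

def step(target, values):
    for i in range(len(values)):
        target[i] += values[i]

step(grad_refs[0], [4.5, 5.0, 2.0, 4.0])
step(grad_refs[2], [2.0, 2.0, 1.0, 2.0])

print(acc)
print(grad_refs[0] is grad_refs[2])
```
[6.5, 7.0, 3.0, 6.0]
True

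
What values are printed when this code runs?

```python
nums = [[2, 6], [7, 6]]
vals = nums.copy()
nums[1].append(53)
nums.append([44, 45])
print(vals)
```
[[2, 6], [7, 6, 53]]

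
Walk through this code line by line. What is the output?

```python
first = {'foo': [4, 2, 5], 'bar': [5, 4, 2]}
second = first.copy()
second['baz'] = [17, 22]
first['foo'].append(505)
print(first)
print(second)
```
{'foo': [4, 2, 5, 505], 'bar': [5, 4, 2]}
{'foo': [4, 2, 5, 505], 'bar': [5, 4, 2], 'baz': [17, 22]}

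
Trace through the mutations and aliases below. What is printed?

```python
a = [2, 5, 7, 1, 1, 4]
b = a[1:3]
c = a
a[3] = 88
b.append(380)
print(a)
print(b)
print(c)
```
[2, 5, 7, 88, 1, 4]
[5, 7, 380]
[2, 5, 7, 88, 1, 4]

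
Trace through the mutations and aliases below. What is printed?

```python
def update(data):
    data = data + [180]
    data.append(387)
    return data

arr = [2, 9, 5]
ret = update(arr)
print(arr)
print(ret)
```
[2, 9, 5]
[2, 9, 5, 180, 387]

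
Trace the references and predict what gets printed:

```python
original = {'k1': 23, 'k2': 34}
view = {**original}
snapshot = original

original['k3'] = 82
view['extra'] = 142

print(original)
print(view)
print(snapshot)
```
{'k1': 23, 'k2': 34, 'k3': 82}
{'k1': 23, 'k2': 34, 'extra': 142}
{'k1': 23, 'k2': 34, 'k3': 82}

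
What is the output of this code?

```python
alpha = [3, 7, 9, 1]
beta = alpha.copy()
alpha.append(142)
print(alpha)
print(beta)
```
[3, 7, 9, 1, 142]
[3, 7, 9, 1]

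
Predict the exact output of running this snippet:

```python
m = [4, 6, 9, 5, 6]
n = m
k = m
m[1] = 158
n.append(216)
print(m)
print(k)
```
[4, 158, 9, 5, 6, 216]
[4, 158, 9, 5, 6, 216]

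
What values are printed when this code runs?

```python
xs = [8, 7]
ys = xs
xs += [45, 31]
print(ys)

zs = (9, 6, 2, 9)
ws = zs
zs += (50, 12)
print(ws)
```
[8, 7, 45, 31]
(9, 6, 2, 9)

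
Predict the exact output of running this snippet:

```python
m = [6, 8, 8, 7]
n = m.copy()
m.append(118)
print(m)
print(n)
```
[6, 8, 8, 7, 118]
[6, 8, 8, 7]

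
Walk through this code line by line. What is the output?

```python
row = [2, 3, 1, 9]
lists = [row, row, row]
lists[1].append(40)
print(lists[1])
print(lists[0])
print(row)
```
[2, 3, 1, 9, 40]
[2, 3, 1, 9, 40]
[2, 3, 1, 9, 40]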